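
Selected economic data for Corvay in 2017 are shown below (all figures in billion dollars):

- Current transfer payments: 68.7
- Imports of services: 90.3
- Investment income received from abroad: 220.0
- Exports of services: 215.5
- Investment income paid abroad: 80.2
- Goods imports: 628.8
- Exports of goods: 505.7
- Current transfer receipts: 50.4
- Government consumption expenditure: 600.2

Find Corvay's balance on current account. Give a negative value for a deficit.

Goods balance = 505.7 - 628.8 = -123.1
Services balance = 215.5 - 90.3 = 125.2
Trade balance (goods + services) = -123.1 + 125.2 = 2.1
Net primary income = 220.0 - 80.2 = 139.8
Net secondary income = 50.4 - 68.7 = -18.3
Current account = 2.1 + 139.8 + (-18.3) = 123.6

123.6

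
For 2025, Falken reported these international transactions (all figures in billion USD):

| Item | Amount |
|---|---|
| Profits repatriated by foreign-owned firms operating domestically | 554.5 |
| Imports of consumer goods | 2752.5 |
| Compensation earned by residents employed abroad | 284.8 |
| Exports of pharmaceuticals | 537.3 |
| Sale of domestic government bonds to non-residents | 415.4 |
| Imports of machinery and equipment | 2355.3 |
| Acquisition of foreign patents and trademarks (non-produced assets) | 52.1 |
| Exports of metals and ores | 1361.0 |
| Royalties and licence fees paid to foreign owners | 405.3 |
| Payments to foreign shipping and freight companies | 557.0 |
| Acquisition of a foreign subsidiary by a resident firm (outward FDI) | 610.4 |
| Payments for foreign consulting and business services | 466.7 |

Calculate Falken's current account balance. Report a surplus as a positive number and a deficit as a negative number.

-4908.2

Goods: 1361.0 - 2355.3 + 537.3 - 2752.5 = -3209.5
Services: -405.3 - 557.0 - 466.7 = -1429.0
Primary income: 284.8 - 554.5 = -269.7
Current account = (-3209.5) + (-1429.0) + (-269.7) = -4908.2
(Excluded from the current account — financial account: sale of domestic government bonds to non-residents 415.4, acquisition of a foreign subsidiary by a resident firm (outward FDI) 610.4; capital account: acquisition of foreign patents and trademarks (non-produced assets) 52.1.)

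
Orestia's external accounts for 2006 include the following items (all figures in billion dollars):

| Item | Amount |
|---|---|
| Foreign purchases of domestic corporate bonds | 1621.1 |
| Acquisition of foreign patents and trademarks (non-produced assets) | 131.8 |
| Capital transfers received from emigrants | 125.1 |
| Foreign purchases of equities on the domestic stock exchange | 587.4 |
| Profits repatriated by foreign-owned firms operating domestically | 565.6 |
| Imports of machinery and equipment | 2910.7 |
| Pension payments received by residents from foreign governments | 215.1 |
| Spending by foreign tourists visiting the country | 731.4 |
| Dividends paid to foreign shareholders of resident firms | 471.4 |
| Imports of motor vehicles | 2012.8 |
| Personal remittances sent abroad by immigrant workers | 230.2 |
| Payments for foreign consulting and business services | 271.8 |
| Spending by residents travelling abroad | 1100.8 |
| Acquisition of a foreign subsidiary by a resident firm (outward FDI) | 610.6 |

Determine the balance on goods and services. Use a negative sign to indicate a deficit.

Goods: -2910.7 - 2012.8 = -4923.5
Services: -1100.8 - 271.8 + 731.4 = -641.2
Trade balance = -4923.5 + (-641.2) = -5564.7
(Excluded from the trade balance — financial account: foreign purchases of domestic corporate bonds 1621.1, foreign purchases of equities on the domestic stock exchange 587.4, acquisition of a foreign subsidiary by a resident firm (outward FDI) 610.6; capital account: acquisition of foreign patents and trademarks (non-produced assets) 131.8, capital transfers received from emigrants 125.1; primary income: profits repatriated by foreign-owned firms operating domestically 565.6, dividends paid to foreign shareholders of resident firms 471.4; secondary income: pension payments received by residents from foreign governments 215.1, personal remittances sent abroad by immigrant workers 230.2.)

-5564.7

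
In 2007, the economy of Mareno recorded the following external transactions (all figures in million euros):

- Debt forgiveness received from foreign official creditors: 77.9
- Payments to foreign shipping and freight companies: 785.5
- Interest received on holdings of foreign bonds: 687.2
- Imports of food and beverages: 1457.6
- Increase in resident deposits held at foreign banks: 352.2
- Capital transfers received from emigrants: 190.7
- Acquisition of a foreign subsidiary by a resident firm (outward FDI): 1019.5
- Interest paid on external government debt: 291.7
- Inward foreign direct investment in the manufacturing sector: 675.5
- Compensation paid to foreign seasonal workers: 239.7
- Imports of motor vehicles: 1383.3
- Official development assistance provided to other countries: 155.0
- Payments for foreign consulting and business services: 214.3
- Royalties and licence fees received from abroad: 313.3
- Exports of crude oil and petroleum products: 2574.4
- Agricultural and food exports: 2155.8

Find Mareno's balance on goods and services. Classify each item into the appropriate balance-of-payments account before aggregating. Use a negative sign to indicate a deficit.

1202.8

Goods: 2155.8 - 1457.6 - 1383.3 + 2574.4 = 1889.3
Services: -214.3 - 785.5 + 313.3 = -686.5
Trade balance = 1889.3 + (-686.5) = 1202.8
(Excluded from the trade balance — capital account: debt forgiveness received from foreign official creditors 77.9, capital transfers received from emigrants 190.7; primary income: interest received on holdings of foreign bonds 687.2, interest paid on external government debt 291.7, compensation paid to foreign seasonal workers 239.7; financial account: increase in resident deposits held at foreign banks 352.2, acquisition of a foreign subsidiary by a resident firm (outward FDI) 1019.5, inward foreign direct investment in the manufacturing sector 675.5; secondary income: official development assistance provided to other countries 155.0.)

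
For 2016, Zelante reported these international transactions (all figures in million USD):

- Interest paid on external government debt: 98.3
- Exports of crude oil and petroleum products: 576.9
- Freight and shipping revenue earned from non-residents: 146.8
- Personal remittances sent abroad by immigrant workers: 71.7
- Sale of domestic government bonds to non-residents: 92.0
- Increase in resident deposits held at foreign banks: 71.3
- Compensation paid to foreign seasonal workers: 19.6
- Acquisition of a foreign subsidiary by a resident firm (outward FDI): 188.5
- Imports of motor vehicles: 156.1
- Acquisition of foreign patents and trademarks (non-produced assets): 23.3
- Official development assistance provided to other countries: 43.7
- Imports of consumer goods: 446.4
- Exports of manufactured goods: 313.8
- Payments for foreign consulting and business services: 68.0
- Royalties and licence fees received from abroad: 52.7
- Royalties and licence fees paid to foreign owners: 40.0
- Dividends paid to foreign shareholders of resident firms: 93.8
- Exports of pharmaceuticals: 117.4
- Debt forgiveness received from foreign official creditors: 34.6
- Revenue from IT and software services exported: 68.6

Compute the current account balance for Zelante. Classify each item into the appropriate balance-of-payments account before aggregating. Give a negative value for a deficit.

Goods: 117.4 + 313.8 + 576.9 - 446.4 - 156.1 = 405.6
Services: -40.0 + 68.6 + 52.7 - 68.0 + 146.8 = 160.1
Primary income: -19.6 - 98.3 - 93.8 = -211.7
Secondary income: -71.7 - 43.7 = -115.4
Current account = 405.6 + 160.1 + (-211.7) + (-115.4) = 238.6
(Excluded from the current account — financial account: sale of domestic government bonds to non-residents 92.0, increase in resident deposits held at foreign banks 71.3, acquisition of a foreign subsidiary by a resident firm (outward FDI) 188.5; capital account: acquisition of foreign patents and trademarks (non-produced assets) 23.3, debt forgiveness received from foreign official creditors 34.6.)

238.6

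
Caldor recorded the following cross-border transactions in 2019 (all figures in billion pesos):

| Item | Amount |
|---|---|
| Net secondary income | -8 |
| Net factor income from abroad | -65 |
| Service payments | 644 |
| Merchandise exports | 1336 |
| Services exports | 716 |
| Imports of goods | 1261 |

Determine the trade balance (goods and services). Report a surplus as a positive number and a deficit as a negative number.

147

Goods balance = 1336 - 1261 = 75
Services balance = 716 - 644 = 72
Trade balance (goods + services) = 75 + 72 = 147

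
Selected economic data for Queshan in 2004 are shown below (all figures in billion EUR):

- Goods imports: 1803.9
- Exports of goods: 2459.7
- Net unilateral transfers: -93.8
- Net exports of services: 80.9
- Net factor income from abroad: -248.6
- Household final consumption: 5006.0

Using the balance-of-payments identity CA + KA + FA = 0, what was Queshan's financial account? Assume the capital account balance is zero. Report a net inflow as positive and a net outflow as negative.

-394.3

Goods balance = 2459.7 - 1803.9 = 655.8
Services balance = 80.9
Trade balance (goods + services) = 655.8 + 80.9 = 736.7
Net primary income = -248.6
Net secondary income = -93.8
Current account = 736.7 + (-248.6) + (-93.8) = 394.3
Financial account = -(394.3) = -394.3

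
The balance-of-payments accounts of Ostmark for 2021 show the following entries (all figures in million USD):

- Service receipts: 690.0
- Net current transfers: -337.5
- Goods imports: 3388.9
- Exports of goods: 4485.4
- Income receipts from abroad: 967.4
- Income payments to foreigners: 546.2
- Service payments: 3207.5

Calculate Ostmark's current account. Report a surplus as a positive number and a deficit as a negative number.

Goods balance = 4485.4 - 3388.9 = 1096.5
Services balance = 690.0 - 3207.5 = -2517.5
Trade balance (goods + services) = 1096.5 + (-2517.5) = -1421.0
Net primary income = 967.4 - 546.2 = 421.2
Net secondary income = -337.5
Current account = -1421.0 + 421.2 + (-337.5) = -1337.3

-1337.3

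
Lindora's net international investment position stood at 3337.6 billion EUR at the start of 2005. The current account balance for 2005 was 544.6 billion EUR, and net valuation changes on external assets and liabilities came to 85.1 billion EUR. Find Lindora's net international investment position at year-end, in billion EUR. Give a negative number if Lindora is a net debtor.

Change in NIIP = current account + net valuation change = 544.6 + 85.1 = 629.7
End-of-year NIIP = 3337.6 + 629.7 = 3967.3

3967.3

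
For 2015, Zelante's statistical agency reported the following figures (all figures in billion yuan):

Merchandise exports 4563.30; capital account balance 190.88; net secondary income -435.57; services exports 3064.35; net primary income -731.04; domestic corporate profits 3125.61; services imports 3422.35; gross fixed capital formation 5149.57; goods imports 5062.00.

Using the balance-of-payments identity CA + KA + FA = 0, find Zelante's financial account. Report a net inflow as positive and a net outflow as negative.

1832.43

Goods balance = 4563.30 - 5062.00 = -498.70
Services balance = 3064.35 - 3422.35 = -358.00
Trade balance (goods + services) = -498.70 + (-358.00) = -856.70
Net primary income = -731.04
Net secondary income = -435.57
Current account = -856.70 + (-731.04) + (-435.57) = -2023.31
Financial account = -(-2023.31 + 190.88) = 1832.43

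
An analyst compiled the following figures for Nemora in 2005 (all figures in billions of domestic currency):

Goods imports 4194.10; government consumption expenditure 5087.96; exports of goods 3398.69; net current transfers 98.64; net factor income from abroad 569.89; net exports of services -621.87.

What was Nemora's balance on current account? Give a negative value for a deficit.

-748.75

Goods balance = 3398.69 - 4194.10 = -795.41
Services balance = -621.87
Trade balance (goods + services) = -795.41 + (-621.87) = -1417.28
Net primary income = 569.89
Net secondary income = 98.64
Current account = -1417.28 + 569.89 + 98.64 = -748.75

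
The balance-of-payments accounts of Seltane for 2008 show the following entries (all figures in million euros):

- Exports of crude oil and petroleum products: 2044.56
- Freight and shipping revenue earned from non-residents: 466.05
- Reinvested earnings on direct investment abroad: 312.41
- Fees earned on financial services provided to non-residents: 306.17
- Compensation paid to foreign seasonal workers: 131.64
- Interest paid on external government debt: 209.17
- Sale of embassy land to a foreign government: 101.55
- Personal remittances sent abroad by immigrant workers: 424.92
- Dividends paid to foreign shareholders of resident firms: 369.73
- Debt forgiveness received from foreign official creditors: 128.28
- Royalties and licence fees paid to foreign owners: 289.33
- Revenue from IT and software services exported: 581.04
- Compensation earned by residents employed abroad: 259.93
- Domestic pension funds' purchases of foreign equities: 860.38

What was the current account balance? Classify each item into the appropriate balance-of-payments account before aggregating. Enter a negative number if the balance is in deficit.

2545.37

Goods: 2044.56
Services: 306.17 + 581.04 + 466.05 - 289.33 = 1063.93
Primary income: -209.17 + 312.41 - 131.64 + 259.93 - 369.73 = -138.20
Secondary income: -424.92
Current account = 2044.56 + 1063.93 + (-138.20) + (-424.92) = 2545.37
(Excluded from the current account — capital account: sale of embassy land to a foreign government 101.55, debt forgiveness received from foreign official creditors 128.28; financial account: domestic pension funds' purchases of foreign equities 860.38.)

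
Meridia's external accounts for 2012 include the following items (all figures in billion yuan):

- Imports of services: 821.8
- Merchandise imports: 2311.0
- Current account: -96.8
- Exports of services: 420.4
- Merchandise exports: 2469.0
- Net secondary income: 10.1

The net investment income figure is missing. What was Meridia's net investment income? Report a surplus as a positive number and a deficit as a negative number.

136.5

Current account = goods balance + services balance + net primary income + net secondary income
Sum of the known components = -233.3
Net investment income = CA - (known components) = -96.8 - (-233.3) = 136.5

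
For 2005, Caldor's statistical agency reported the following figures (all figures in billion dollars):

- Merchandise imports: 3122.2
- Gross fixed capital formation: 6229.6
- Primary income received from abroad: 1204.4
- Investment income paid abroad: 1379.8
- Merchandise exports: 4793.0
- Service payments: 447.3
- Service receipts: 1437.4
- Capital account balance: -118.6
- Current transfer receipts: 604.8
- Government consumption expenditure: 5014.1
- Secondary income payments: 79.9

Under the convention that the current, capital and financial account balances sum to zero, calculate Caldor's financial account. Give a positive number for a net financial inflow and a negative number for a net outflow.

-2891.8

Goods balance = 4793.0 - 3122.2 = 1670.8
Services balance = 1437.4 - 447.3 = 990.1
Trade balance (goods + services) = 1670.8 + 990.1 = 2660.9
Net primary income = 1204.4 - 1379.8 = -175.4
Net secondary income = 604.8 - 79.9 = 524.9
Current account = 2660.9 + (-175.4) + 524.9 = 3010.4
Financial account = -(3010.4 + (-118.6)) = -2891.8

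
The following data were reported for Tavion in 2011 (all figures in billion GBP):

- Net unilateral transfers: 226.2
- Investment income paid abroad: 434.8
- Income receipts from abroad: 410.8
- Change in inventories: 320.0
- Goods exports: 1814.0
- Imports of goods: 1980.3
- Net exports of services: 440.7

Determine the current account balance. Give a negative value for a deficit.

476.6

Goods balance = 1814.0 - 1980.3 = -166.3
Services balance = 440.7
Trade balance (goods + services) = -166.3 + 440.7 = 274.4
Net primary income = 410.8 - 434.8 = -24.0
Net secondary income = 226.2
Current account = 274.4 + (-24.0) + 226.2 = 476.6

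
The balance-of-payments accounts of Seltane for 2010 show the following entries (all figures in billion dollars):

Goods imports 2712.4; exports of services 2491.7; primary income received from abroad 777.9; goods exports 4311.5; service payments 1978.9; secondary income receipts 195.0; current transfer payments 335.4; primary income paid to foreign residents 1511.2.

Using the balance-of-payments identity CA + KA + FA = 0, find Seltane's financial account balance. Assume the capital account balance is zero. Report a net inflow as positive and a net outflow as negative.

-1238.2

Goods balance = 4311.5 - 2712.4 = 1599.1
Services balance = 2491.7 - 1978.9 = 512.8
Trade balance (goods + services) = 1599.1 + 512.8 = 2111.9
Net primary income = 777.9 - 1511.2 = -733.3
Net secondary income = 195.0 - 335.4 = -140.4
Current account = 2111.9 + (-733.3) + (-140.4) = 1238.2
Financial account = -(1238.2) = -1238.2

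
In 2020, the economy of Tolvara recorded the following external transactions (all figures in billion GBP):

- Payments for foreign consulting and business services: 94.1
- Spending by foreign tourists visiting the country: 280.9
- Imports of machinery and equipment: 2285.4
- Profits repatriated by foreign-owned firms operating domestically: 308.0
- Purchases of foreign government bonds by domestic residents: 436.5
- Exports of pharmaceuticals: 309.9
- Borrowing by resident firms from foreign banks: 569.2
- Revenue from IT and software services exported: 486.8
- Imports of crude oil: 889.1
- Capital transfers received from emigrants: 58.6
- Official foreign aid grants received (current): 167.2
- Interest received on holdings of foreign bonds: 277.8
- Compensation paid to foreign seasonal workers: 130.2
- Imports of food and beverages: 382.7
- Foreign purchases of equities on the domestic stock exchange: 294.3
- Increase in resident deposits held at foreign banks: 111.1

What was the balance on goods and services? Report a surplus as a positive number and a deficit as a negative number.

Goods: -2285.4 + 309.9 - 889.1 - 382.7 = -3247.3
Services: 280.9 - 94.1 + 486.8 = 673.6
Trade balance = -3247.3 + 673.6 = -2573.7
(Excluded from the trade balance — primary income: profits repatriated by foreign-owned firms operating domestically 308.0, interest received on holdings of foreign bonds 277.8, compensation paid to foreign seasonal workers 130.2; financial account: purchases of foreign government bonds by domestic residents 436.5, borrowing by resident firms from foreign banks 569.2, foreign purchases of equities on the domestic stock exchange 294.3, increase in resident deposits held at foreign banks 111.1; capital account: capital transfers received from emigrants 58.6; secondary income: official foreign aid grants received (current) 167.2.)

-2573.7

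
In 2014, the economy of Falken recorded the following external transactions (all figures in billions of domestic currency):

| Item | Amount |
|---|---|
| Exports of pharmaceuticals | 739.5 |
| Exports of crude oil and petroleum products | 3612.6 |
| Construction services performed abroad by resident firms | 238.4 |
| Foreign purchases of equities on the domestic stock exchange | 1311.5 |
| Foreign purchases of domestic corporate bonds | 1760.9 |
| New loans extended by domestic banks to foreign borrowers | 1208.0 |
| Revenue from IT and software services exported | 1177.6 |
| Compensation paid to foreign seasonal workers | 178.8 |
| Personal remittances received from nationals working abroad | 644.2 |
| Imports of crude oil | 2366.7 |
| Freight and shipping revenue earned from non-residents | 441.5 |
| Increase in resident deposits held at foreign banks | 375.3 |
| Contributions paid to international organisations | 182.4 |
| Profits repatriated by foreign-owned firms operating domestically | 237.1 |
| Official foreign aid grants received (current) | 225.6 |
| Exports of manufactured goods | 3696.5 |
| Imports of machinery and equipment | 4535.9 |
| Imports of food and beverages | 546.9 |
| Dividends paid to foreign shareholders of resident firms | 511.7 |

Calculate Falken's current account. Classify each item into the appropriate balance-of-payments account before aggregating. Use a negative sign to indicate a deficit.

Goods: 3612.6 - 2366.7 - 546.9 + 3696.5 + 739.5 - 4535.9 = 599.1
Services: 441.5 + 238.4 + 1177.6 = 1857.5
Primary income: -511.7 - 178.8 - 237.1 = -927.6
Secondary income: -182.4 + 225.6 + 644.2 = 687.4
Current account = 599.1 + 1857.5 + (-927.6) + 687.4 = 2216.4
(Excluded from the current account — financial account: foreign purchases of equities on the domestic stock exchange 1311.5, foreign purchases of domestic corporate bonds 1760.9, new loans extended by domestic banks to foreign borrowers 1208.0, increase in resident deposits held at foreign banks 375.3.)

2216.4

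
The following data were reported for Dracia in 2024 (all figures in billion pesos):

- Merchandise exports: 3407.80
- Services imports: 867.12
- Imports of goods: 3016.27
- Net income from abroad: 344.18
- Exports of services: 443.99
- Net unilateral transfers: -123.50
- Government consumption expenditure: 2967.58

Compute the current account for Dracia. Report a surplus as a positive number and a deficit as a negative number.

Goods balance = 3407.80 - 3016.27 = 391.53
Services balance = 443.99 - 867.12 = -423.13
Trade balance (goods + services) = 391.53 + (-423.13) = -31.60
Net primary income = 344.18
Net secondary income = -123.50
Current account = -31.60 + 344.18 + (-123.50) = 189.08

189.08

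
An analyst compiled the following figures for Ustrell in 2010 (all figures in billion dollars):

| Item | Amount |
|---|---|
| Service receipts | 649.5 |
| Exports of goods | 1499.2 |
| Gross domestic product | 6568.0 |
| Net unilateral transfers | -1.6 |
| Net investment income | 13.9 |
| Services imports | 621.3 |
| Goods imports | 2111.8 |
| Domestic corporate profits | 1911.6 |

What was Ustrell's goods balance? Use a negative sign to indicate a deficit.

-612.6

Goods balance = 1499.2 - 2111.8 = -612.6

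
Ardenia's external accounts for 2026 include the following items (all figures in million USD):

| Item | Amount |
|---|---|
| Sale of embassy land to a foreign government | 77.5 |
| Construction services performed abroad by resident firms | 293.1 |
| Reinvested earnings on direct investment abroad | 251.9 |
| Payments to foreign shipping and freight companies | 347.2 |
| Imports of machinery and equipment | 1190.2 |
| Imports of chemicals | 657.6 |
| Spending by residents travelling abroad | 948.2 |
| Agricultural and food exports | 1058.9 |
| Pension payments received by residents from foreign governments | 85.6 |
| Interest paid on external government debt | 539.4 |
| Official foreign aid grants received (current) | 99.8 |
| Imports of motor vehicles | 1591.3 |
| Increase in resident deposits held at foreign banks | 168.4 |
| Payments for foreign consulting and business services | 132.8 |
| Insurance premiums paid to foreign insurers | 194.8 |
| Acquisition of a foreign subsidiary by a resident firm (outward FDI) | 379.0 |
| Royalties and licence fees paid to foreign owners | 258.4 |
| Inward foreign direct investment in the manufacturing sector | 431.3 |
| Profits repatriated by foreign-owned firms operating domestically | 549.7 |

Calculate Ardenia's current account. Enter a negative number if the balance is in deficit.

-4620.3

Goods: 1058.9 - 1591.3 - 1190.2 - 657.6 = -2380.2
Services: -194.8 + 293.1 - 948.2 - 132.8 - 258.4 - 347.2 = -1588.3
Primary income: -549.7 - 539.4 + 251.9 = -837.2
Secondary income: 85.6 + 99.8 = 185.4
Current account = (-2380.2) + (-1588.3) + (-837.2) + 185.4 = -4620.3
(Excluded from the current account — capital account: sale of embassy land to a foreign government 77.5; financial account: increase in resident deposits held at foreign banks 168.4, acquisition of a foreign subsidiary by a resident firm (outward FDI) 379.0, inward foreign direct investment in the manufacturing sector 431.3.)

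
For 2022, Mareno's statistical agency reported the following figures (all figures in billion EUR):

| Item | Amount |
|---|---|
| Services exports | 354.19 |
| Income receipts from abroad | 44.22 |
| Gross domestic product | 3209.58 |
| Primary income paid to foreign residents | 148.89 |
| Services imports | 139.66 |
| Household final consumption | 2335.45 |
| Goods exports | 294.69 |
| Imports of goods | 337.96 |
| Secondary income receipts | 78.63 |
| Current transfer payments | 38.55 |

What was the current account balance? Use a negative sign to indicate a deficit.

106.67

Goods balance = 294.69 - 337.96 = -43.27
Services balance = 354.19 - 139.66 = 214.53
Trade balance (goods + services) = -43.27 + 214.53 = 171.26
Net primary income = 44.22 - 148.89 = -104.67
Net secondary income = 78.63 - 38.55 = 40.08
Current account = 171.26 + (-104.67) + 40.08 = 106.67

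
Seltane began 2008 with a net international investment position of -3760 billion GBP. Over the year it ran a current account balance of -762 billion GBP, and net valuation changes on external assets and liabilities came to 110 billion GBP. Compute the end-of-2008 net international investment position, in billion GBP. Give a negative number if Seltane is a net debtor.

-4412

Change in NIIP = current account + net valuation change = -762 + 110 = -652
End-of-year NIIP = -3760 + (-652) = -4412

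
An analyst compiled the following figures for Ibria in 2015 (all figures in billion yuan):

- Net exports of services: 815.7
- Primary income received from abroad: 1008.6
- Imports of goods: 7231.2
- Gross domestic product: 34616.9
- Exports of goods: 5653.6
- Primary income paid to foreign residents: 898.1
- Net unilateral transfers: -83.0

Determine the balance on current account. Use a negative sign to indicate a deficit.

Goods balance = 5653.6 - 7231.2 = -1577.6
Services balance = 815.7
Trade balance (goods + services) = -1577.6 + 815.7 = -761.9
Net primary income = 1008.6 - 898.1 = 110.5
Net secondary income = -83.0
Current account = -761.9 + 110.5 + (-83.0) = -734.4

-734.4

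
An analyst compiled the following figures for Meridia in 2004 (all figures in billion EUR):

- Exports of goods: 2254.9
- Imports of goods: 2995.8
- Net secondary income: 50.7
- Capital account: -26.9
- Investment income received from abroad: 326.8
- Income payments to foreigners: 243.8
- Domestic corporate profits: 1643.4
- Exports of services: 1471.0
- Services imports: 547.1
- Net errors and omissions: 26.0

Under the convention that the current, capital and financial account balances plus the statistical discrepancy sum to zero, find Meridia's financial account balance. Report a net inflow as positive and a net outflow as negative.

-315.8

Goods balance = 2254.9 - 2995.8 = -740.9
Services balance = 1471.0 - 547.1 = 923.9
Trade balance (goods + services) = -740.9 + 923.9 = 183.0
Net primary income = 326.8 - 243.8 = 83.0
Net secondary income = 50.7
Current account = 183.0 + 83.0 + 50.7 = 316.7
Financial account = -(316.7 + (-26.9) + 26.0) = -315.8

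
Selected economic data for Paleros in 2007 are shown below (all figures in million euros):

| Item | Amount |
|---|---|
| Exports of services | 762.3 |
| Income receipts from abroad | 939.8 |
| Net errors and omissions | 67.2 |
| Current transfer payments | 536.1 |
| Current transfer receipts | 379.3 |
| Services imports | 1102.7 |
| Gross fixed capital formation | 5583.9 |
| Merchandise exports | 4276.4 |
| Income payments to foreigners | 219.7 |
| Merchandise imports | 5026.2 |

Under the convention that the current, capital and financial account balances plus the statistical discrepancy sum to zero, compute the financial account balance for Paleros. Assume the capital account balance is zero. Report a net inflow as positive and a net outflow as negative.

Goods balance = 4276.4 - 5026.2 = -749.8
Services balance = 762.3 - 1102.7 = -340.4
Trade balance (goods + services) = -749.8 + (-340.4) = -1090.2
Net primary income = 939.8 - 219.7 = 720.1
Net secondary income = 379.3 - 536.1 = -156.8
Current account = -1090.2 + 720.1 + (-156.8) = -526.9
Financial account = -(-526.9 + 67.2) = 459.7

459.7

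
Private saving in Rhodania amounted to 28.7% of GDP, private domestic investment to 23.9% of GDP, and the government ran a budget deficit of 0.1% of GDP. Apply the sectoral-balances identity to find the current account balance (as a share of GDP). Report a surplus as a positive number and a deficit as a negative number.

By the sectoral-balances identity, CA = (S_private - I) + (T - G).
Private balance = 28.7 - 23.9 = 4.8
Government balance (T - G) = -0.1
CA = 4.8 + (-0.1) = 4.7

4.7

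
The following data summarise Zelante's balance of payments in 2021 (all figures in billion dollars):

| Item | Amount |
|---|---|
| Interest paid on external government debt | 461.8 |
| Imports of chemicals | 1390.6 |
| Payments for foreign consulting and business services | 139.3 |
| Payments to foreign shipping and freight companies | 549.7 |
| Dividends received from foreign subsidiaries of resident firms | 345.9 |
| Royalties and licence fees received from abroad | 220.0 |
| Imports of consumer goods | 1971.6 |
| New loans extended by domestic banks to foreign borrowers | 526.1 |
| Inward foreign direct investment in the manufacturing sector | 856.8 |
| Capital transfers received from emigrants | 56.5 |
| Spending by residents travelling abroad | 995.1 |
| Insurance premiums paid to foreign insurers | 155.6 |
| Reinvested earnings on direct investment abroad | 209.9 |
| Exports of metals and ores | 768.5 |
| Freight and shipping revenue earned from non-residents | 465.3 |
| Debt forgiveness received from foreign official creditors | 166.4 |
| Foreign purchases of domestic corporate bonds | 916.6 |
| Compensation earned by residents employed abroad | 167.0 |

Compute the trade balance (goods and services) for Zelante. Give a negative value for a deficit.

-3748.1

Goods: -1390.6 - 1971.6 + 768.5 = -2593.7
Services: 220.0 - 155.6 + 465.3 - 549.7 - 139.3 - 995.1 = -1154.4
Trade balance = -2593.7 + (-1154.4) = -3748.1
(Excluded from the trade balance — primary income: interest paid on external government debt 461.8, dividends received from foreign subsidiaries of resident firms 345.9, reinvested earnings on direct investment abroad 209.9, compensation earned by residents employed abroad 167.0; financial account: new loans extended by domestic banks to foreign borrowers 526.1, inward foreign direct investment in the manufacturing sector 856.8, foreign purchases of domestic corporate bonds 916.6; capital account: capital transfers received from emigrants 56.5, debt forgiveness received from foreign official creditors 166.4.)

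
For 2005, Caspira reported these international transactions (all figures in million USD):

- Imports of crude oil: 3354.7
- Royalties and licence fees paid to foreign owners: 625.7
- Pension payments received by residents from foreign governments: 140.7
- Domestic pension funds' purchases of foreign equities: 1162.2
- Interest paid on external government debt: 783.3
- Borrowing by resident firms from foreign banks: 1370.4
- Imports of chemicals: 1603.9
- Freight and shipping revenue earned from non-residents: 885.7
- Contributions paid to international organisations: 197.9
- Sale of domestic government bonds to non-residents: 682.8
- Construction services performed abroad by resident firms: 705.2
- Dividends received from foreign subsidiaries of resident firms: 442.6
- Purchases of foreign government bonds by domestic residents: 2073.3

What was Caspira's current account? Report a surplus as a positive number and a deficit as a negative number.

Goods: -3354.7 - 1603.9 = -4958.6
Services: -625.7 + 705.2 + 885.7 = 965.2
Primary income: 442.6 - 783.3 = -340.7
Secondary income: 140.7 - 197.9 = -57.2
Current account = (-4958.6) + 965.2 + (-340.7) + (-57.2) = -4391.3
(Excluded from the current account — financial account: domestic pension funds' purchases of foreign equities 1162.2, borrowing by resident firms from foreign banks 1370.4, sale of domestic government bonds to non-residents 682.8, purchases of foreign government bonds by domestic residents 2073.3.)

-4391.3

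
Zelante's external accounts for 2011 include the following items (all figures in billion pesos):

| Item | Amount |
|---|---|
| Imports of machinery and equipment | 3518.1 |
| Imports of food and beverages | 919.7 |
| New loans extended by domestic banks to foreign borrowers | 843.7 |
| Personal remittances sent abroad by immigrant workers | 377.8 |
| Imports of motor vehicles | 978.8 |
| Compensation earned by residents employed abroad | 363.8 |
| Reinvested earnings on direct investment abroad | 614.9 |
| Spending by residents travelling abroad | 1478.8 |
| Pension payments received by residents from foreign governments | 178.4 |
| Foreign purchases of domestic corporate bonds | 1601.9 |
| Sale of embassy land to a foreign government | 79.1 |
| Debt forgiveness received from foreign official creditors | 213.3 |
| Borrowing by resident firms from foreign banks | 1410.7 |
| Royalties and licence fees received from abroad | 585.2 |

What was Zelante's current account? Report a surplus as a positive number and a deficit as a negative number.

Goods: -3518.1 - 978.8 - 919.7 = -5416.6
Services: -1478.8 + 585.2 = -893.6
Primary income: 363.8 + 614.9 = 978.7
Secondary income: -377.8 + 178.4 = -199.4
Current account = (-5416.6) + (-893.6) + 978.7 + (-199.4) = -5530.9
(Excluded from the current account — financial account: new loans extended by domestic banks to foreign borrowers 843.7, foreign purchases of domestic corporate bonds 1601.9, borrowing by resident firms from foreign banks 1410.7; capital account: sale of embassy land to a foreign government 79.1, debt forgiveness received from foreign official creditors 213.3.)

-5530.9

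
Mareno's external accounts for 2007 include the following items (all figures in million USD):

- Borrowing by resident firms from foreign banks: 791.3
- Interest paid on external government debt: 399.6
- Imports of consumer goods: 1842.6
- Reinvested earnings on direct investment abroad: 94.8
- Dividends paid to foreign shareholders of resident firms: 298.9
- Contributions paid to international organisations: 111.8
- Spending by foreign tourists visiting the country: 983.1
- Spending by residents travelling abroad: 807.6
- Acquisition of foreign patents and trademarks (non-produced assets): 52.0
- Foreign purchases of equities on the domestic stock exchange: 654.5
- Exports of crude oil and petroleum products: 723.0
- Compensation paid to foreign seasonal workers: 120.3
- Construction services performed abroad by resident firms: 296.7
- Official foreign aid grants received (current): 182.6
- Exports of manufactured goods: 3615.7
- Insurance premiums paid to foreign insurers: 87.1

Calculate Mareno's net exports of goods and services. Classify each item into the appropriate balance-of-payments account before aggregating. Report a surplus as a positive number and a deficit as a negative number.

2881.2

Goods: 3615.7 - 1842.6 + 723.0 = 2496.1
Services: -87.1 + 983.1 - 807.6 + 296.7 = 385.1
Trade balance = 2496.1 + 385.1 = 2881.2
(Excluded from the trade balance — financial account: borrowing by resident firms from foreign banks 791.3, foreign purchases of equities on the domestic stock exchange 654.5; primary income: interest paid on external government debt 399.6, reinvested earnings on direct investment abroad 94.8, dividends paid to foreign shareholders of resident firms 298.9, compensation paid to foreign seasonal workers 120.3; secondary income: contributions paid to international organisations 111.8, official foreign aid grants received (current) 182.6; capital account: acquisition of foreign patents and trademarks (non-produced assets) 52.0.)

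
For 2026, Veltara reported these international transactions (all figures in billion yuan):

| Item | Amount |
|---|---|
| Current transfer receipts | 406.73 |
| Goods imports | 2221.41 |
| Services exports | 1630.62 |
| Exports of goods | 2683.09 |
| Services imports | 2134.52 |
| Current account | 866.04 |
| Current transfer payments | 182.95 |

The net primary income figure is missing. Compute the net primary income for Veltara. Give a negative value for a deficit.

Current account = goods balance + services balance + net primary income + net secondary income
Sum of the known components = 181.56
Net primary income = CA - (known components) = 866.04 - 181.56 = 684.48

684.48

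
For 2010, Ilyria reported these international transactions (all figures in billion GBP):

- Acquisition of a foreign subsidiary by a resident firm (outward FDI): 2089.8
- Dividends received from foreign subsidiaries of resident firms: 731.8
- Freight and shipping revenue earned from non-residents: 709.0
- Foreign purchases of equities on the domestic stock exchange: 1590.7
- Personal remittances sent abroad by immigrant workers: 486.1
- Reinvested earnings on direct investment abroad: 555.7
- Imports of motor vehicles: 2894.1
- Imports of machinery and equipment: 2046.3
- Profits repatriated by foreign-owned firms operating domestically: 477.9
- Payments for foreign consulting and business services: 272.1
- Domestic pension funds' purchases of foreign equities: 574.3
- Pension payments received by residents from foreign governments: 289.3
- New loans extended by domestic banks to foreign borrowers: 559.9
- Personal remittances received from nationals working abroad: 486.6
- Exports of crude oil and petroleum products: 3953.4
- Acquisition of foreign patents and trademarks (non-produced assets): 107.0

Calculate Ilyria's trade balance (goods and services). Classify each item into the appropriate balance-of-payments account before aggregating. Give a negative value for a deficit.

-550.1

Goods: 3953.4 - 2046.3 - 2894.1 = -987.0
Services: 709.0 - 272.1 = 436.9
Trade balance = -987.0 + 436.9 = -550.1
(Excluded from the trade balance — financial account: acquisition of a foreign subsidiary by a resident firm (outward FDI) 2089.8, foreign purchases of equities on the domestic stock exchange 1590.7, domestic pension funds' purchases of foreign equities 574.3, new loans extended by domestic banks to foreign borrowers 559.9; primary income: dividends received from foreign subsidiaries of resident firms 731.8, reinvested earnings on direct investment abroad 555.7, profits repatriated by foreign-owned firms operating domestically 477.9; secondary income: personal remittances sent abroad by immigrant workers 486.1, pension payments received by residents from foreign governments 289.3, personal remittances received from nationals working abroad 486.6; capital account: acquisition of foreign patents and trademarks (non-produced assets) 107.0.)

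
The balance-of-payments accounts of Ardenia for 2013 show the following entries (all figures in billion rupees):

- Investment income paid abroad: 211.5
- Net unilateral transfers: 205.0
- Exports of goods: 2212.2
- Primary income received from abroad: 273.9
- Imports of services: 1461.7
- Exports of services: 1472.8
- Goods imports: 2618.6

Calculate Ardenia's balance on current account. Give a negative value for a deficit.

Goods balance = 2212.2 - 2618.6 = -406.4
Services balance = 1472.8 - 1461.7 = 11.1
Trade balance (goods + services) = -406.4 + 11.1 = -395.3
Net primary income = 273.9 - 211.5 = 62.4
Net secondary income = 205.0
Current account = -395.3 + 62.4 + 205.0 = -127.9

-127.9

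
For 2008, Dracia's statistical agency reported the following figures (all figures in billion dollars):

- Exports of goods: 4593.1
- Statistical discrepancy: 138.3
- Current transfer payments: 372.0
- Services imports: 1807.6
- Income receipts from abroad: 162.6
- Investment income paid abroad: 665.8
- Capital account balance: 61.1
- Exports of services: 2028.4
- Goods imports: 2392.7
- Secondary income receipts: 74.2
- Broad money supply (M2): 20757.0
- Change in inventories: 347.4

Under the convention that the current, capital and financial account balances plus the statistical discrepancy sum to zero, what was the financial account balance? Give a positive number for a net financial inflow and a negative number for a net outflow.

-1819.6

Goods balance = 4593.1 - 2392.7 = 2200.4
Services balance = 2028.4 - 1807.6 = 220.8
Trade balance (goods + services) = 2200.4 + 220.8 = 2421.2
Net primary income = 162.6 - 665.8 = -503.2
Net secondary income = 74.2 - 372.0 = -297.8
Current account = 2421.2 + (-503.2) + (-297.8) = 1620.2
Financial account = -(1620.2 + 61.1 + 138.3) = -1819.6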